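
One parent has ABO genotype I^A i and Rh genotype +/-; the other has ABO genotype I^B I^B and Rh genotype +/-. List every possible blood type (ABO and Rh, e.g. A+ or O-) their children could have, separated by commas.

Gametes from I^A i × I^B I^B give offspring ABO genotypes I^A I^B, I^B i, i.e. phenotypes B, AB.
Rh cross +/- × +/- → phenotypes Rh+, Rh-.
Combining independently: B+, B-, AB+, AB-.

B+, B-, AB+, AB-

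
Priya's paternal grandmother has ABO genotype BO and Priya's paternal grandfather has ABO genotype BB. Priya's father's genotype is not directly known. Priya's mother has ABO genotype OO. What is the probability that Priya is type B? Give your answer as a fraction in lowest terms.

3/4

Priya's father's ABO genotype from BO × BB: 1/2 BB, 1/2 BO.
Crossing each possibility with the mother OO and summing P(type B): 1/2·1 + 1/2·1/2 = 3/4.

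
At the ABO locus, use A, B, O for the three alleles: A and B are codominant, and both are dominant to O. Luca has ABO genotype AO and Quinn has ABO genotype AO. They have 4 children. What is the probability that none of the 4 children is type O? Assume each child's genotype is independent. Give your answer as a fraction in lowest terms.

ABO cross AO × AO → 1/4 O, 3/4 A.
So P(type O) = 1/4 per child.
P(not type O) = 3/4 for one child; (3/4)^4 = 81/256.

81/256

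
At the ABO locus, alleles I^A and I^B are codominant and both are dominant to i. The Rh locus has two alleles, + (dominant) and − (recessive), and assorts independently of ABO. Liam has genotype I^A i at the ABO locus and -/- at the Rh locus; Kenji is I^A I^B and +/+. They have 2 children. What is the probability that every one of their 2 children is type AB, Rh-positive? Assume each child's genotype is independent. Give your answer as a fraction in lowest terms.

ABO cross I^A i × I^A I^B → 1/2 A, 1/4 B, 1/4 AB.
Rh cross -/- × +/+ → 1 Rh+; so P(type AB, Rh-positive) = 1/4 × 1 = 1/4 per child.
All 2 independent: (1/4)^2 = 1/16.

1/16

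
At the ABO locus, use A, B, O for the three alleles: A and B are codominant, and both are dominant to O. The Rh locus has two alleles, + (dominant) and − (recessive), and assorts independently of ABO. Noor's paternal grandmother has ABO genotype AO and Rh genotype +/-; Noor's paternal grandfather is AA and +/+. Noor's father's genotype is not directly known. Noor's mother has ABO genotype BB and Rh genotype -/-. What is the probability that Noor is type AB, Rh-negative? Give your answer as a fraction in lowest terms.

3/16

Noor's father's ABO genotype from AO × AA: 1/2 AA, 1/2 AO.
Crossing each possibility with the mother BB and summing P(type AB): 1/2·1 + 1/2·1/2 = 3/4.
Similarly for Rh via the father's Rh distribution: P(Rh-) = 1/4.
Independent loci: 3/4 × 1/4 = 3/16.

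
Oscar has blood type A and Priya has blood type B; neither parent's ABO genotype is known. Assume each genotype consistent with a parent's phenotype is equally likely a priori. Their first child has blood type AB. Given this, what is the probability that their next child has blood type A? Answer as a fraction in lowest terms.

5/36

Possible genotypes: Oscar ∈ {AA, AO}; Priya ∈ {BB, BO}.
Weight each parental genotype pair by prior × P(type-AB child):
  AA × BB: posterior weight 4/9; P(next child type A) = 0.
  AA × BO: posterior weight 2/9; P(next child type A) = 1/2.
  AO × BB: posterior weight 2/9; P(next child type A) = 0.
  AO × BO: posterior weight 1/9; P(next child type A) = 1/4.
Weighted sum = 5/36.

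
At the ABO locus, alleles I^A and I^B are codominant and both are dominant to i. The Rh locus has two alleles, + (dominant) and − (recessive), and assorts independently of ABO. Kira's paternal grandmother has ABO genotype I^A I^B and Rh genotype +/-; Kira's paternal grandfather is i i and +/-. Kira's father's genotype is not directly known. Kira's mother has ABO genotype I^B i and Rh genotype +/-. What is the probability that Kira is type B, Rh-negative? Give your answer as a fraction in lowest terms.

1/8

Kira's father's ABO genotype from I^A I^B × i i: 1/2 I^A i, 1/2 I^B i.
Crossing each possibility with the mother I^B i and summing P(type B): 1/2·1/4 + 1/2·3/4 = 1/2.
Similarly for Rh via the father's Rh distribution: P(Rh-) = 1/4.
Independent loci: 1/2 × 1/4 = 1/8.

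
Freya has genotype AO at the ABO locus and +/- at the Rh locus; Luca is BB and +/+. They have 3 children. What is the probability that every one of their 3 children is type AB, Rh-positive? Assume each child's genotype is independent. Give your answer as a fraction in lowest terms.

ABO cross AO × BB → 1/2 B, 1/2 AB.
Rh cross +/- × +/+ → 1 Rh+; so P(type AB, Rh-positive) = 1/2 × 1 = 1/2 per child.
All 3 independent: (1/2)^3 = 1/8.

1/8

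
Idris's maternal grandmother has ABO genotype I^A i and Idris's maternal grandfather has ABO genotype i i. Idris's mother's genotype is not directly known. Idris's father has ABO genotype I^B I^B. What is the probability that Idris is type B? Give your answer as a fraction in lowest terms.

Idris's mother's ABO genotype from I^A i × i i: 1/2 I^A i, 1/2 i i.
Crossing each possibility with the father I^B I^B and summing P(type B): 1/2·1/2 + 1/2·1 = 3/4.

3/4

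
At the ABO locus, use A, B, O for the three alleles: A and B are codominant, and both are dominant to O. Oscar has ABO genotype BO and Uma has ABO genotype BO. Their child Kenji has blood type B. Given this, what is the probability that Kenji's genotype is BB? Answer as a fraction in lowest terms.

Cross BO × BO → 1/4 BB, 1/2 BO, 1/4 OO.
Type-B genotypes among offspring: BB (1/4), BO (1/2); total 3/4.
P(BB | type B) = (1/4) / (3/4) = 1/3.

1/3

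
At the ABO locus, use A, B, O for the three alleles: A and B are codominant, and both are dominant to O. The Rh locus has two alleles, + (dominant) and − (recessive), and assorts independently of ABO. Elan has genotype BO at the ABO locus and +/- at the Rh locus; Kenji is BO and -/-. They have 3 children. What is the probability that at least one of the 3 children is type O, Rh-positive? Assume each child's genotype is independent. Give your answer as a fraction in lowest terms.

169/512

ABO cross BO × BO → 1/4 O, 3/4 B.
Rh cross +/- × -/- → 1/2 Rh+, 1/2 Rh-; so P(type O, Rh-positive) = 1/4 × 1/2 = 1/8 per child.
P(none) = (7/8)^3 = 343/512; P(at least one) = 1 − 343/512 = 169/512.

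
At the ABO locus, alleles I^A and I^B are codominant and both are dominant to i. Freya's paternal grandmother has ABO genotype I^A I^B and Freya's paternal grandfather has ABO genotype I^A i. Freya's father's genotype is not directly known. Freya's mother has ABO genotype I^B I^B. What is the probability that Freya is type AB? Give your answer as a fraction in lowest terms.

1/2

Freya's father's ABO genotype from I^A I^B × I^A i: 1/4 I^A I^A, 1/4 I^A I^B, 1/4 I^A i, 1/4 I^B i.
Crossing each possibility with the mother I^B I^B and summing P(type AB): 1/4·1 + 1/4·1/2 + 1/4·1/2 + 1/4·0 = 1/2.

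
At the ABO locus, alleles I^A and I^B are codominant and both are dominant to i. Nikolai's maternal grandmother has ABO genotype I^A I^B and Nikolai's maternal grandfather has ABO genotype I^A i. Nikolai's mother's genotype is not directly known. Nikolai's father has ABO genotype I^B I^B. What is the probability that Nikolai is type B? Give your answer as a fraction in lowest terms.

1/2

Nikolai's mother's ABO genotype from I^A I^B × I^A i: 1/4 I^A I^A, 1/4 I^A I^B, 1/4 I^A i, 1/4 I^B i.
Crossing each possibility with the father I^B I^B and summing P(type B): 1/4·0 + 1/4·1/2 + 1/4·1/2 + 1/4·1 = 1/2.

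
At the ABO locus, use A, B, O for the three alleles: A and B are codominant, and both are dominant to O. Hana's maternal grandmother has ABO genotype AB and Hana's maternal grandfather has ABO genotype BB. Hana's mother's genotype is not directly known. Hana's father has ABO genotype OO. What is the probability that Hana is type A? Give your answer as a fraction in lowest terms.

Hana's mother's ABO genotype from AB × BB: 1/2 AB, 1/2 BB.
Crossing each possibility with the father OO and summing P(type A): 1/2·1/2 + 1/2·0 = 1/4.

1/4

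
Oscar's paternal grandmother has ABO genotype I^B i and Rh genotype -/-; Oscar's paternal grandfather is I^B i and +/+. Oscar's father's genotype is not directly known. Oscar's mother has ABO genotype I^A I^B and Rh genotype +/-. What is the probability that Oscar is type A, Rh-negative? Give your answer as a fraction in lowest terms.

1/16

Oscar's father's ABO genotype from I^B i × I^B i: 1/4 I^B I^B, 1/2 I^B i, 1/4 i i.
Crossing each possibility with the mother I^A I^B and summing P(type A): 1/4·0 + 1/2·1/4 + 1/4·1/2 = 1/4.
Similarly for Rh via the father's Rh distribution: P(Rh-) = 1/4.
Independent loci: 1/4 × 1/4 = 1/16.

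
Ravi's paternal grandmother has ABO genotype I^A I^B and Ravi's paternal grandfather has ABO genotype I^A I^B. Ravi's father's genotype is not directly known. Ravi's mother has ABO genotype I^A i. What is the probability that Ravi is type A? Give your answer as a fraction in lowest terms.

1/2

Ravi's father's ABO genotype from I^A I^B × I^A I^B: 1/4 I^A I^A, 1/2 I^A I^B, 1/4 I^B I^B.
Crossing each possibility with the mother I^A i and summing P(type A): 1/4·1 + 1/2·1/2 + 1/4·0 = 1/2.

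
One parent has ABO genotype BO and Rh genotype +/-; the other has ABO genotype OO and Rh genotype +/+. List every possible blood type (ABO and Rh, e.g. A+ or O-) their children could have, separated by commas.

Gametes from BO × OO give offspring ABO genotypes BO, OO, i.e. phenotypes O, B.
Rh cross +/- × +/+ → phenotypes Rh+.
Combining independently: O+, B+.

O+, B+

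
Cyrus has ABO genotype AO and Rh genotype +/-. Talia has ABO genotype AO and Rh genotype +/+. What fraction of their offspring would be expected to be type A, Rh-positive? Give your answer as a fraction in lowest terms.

ABO cross AO × AO → offspring phenotypes: 1/4 O, 3/4 A.
Rh cross +/- × +/+ → 1 Rh+.
Independent loci: P(type A, Rh-positive) = 3/4 × 1 = 3/4.

3/4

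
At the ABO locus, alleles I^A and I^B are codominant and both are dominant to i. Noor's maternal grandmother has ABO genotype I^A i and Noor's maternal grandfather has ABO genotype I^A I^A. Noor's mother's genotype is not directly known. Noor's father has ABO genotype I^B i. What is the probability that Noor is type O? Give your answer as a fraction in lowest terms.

Noor's mother's ABO genotype from I^A i × I^A I^A: 1/2 I^A I^A, 1/2 I^A i.
Crossing each possibility with the father I^B i and summing P(type O): 1/2·0 + 1/2·1/4 = 1/8.

1/8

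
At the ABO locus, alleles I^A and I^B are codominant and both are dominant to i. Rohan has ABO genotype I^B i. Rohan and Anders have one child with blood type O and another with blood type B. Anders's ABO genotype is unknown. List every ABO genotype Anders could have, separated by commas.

For each candidate genotype of Anders, check whether crossing it with I^B i can produce every observed child phenotype.
  I^A I^A → possible child types {A, AB} ✗
  I^A I^B → possible child types {A, B, AB} ✗
  I^A i → possible child types {O, A, B, AB} ✓
  I^B I^B → possible child types {B} ✗
  I^B i → possible child types {O, B} ✓
  i i → possible child types {O, B} ✓

I^A i, I^B i, i i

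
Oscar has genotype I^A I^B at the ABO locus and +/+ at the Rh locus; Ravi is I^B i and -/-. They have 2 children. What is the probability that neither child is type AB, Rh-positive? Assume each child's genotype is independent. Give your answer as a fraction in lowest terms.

ABO cross I^A I^B × I^B i → 1/4 A, 1/2 B, 1/4 AB.
Rh cross +/+ × -/- → 1 Rh+; so P(type AB, Rh-positive) = 1/4 × 1 = 1/4 per child.
P(not type AB, Rh-positive) = 3/4 for one child; (3/4)^2 = 9/16.

9/16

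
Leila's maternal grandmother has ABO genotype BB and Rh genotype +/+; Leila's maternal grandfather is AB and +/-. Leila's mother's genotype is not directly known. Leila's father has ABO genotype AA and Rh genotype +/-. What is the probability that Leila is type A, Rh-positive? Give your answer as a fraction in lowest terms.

7/32

Leila's mother's ABO genotype from BB × AB: 1/2 AB, 1/2 BB.
Crossing each possibility with the father AA and summing P(type A): 1/2·1/2 + 1/2·0 = 1/4.
Similarly for Rh via the mother's Rh distribution: P(Rh+) = 7/8.
Independent loci: 1/4 × 7/8 = 7/32.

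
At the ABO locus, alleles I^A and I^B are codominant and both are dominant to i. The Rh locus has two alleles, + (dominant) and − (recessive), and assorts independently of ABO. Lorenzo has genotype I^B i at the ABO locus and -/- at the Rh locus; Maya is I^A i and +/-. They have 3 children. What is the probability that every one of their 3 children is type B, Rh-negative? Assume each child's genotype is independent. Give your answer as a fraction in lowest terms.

ABO cross I^B i × I^A i → 1/4 O, 1/4 A, 1/4 B, 1/4 AB.
Rh cross -/- × +/- → 1/2 Rh+, 1/2 Rh-; so P(type B, Rh-negative) = 1/4 × 1/2 = 1/8 per child.
All 3 independent: (1/8)^3 = 1/512.

1/512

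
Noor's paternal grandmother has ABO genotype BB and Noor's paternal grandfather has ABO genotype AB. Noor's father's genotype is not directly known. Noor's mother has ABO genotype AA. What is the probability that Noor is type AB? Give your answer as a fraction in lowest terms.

Noor's father's ABO genotype from BB × AB: 1/2 AB, 1/2 BB.
Crossing each possibility with the mother AA and summing P(type AB): 1/2·1/2 + 1/2·1 = 3/4.

3/4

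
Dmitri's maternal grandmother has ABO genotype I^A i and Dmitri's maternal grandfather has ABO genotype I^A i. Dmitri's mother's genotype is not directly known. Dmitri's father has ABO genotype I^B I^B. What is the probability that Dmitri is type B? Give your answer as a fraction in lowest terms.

1/2

Dmitri's mother's ABO genotype from I^A i × I^A i: 1/4 I^A I^A, 1/2 I^A i, 1/4 i i.
Crossing each possibility with the father I^B I^B and summing P(type B): 1/4·0 + 1/2·1/2 + 1/4·1 = 1/2.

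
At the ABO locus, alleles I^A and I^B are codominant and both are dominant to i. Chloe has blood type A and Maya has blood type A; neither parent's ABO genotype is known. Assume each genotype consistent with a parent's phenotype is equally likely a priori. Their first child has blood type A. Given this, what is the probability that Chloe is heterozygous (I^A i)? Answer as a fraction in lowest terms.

Possible genotypes: Chloe ∈ {I^A I^A, I^A i}; Maya ∈ {I^A I^A, I^A i}.
Weight each parental genotype pair by prior × P(type-A child):
  I^A I^A × I^A I^A: posterior weight 4/15.
  I^A I^A × I^A i: posterior weight 4/15.
  I^A i × I^A I^A: posterior weight 4/15.
  I^A i × I^A i: posterior weight 1/5.
Sum the posterior weight over pairs where Chloe is I^A i: 7/15.

7/15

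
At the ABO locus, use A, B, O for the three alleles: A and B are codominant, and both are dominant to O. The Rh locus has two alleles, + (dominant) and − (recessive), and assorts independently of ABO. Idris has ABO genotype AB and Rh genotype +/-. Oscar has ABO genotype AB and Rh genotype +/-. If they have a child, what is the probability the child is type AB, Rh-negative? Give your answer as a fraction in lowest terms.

ABO cross AB × AB → offspring phenotypes: 1/4 A, 1/4 B, 1/2 AB.
Rh cross +/- × +/- → 3/4 Rh+, 1/4 Rh-.
Independent loci: P(type AB, Rh-negative) = 1/2 × 1/4 = 1/8.

1/8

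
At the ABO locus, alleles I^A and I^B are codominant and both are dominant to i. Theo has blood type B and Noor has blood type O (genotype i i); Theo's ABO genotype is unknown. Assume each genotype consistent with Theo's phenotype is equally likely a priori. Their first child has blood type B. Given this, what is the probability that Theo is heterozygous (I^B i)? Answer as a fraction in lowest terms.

1/3

Possible genotypes: Theo ∈ {I^B I^B, I^B i}; Noor ∈ {i i}.
Weight each parental genotype pair by prior × P(type-B child):
  I^B I^B × i i: posterior weight 2/3.
  I^B i × i i: posterior weight 1/3.
Sum the posterior weight over pairs where Theo is I^B i: 1/3.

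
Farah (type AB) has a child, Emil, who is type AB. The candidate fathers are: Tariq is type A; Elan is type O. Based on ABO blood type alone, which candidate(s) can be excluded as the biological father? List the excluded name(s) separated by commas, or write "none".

A candidate is excluded only if no genotype consistent with his phenotype could produce a type AB child with a type AB mother.
Elan (type O): no genotype consistent with that phenotype can produce a type-AB child with a type-AB mother.

Elan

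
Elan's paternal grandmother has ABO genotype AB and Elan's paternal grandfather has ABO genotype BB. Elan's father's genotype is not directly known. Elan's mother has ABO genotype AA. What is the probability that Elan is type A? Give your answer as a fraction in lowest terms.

1/4

Elan's father's ABO genotype from AB × BB: 1/2 AB, 1/2 BB.
Crossing each possibility with the mother AA and summing P(type A): 1/2·1/2 + 1/2·0 = 1/4.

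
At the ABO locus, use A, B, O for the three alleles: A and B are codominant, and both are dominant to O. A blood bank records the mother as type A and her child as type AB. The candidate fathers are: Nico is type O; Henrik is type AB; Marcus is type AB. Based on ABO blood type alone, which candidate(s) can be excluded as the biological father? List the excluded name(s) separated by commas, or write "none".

Nico

A candidate is excluded only if no genotype consistent with his phenotype could produce a type AB child with a type A mother.
Nico (type O): no genotype consistent with that phenotype can produce a type-AB child with a type-A mother.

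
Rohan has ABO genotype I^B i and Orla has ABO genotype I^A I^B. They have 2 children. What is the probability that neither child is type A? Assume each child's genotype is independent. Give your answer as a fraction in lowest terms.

9/16

ABO cross I^B i × I^A I^B → 1/4 A, 1/2 B, 1/4 AB.
So P(type A) = 1/4 per child.
P(not type A) = 3/4 for one child; (3/4)^2 = 9/16.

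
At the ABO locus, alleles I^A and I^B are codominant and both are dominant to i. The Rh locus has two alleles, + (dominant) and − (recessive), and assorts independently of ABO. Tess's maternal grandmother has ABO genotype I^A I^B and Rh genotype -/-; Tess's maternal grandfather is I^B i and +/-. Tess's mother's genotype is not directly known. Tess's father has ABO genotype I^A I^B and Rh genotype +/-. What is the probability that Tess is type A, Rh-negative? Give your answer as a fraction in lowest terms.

Tess's mother's ABO genotype from I^A I^B × I^B i: 1/4 I^A I^B, 1/4 I^A i, 1/4 I^B I^B, 1/4 I^B i.
Crossing each possibility with the father I^A I^B and summing P(type A): 1/4·1/4 + 1/4·1/2 + 1/4·0 + 1/4·1/4 = 1/4.
Similarly for Rh via the mother's Rh distribution: P(Rh-) = 3/8.
Independent loci: 1/4 × 3/8 = 3/32.

3/32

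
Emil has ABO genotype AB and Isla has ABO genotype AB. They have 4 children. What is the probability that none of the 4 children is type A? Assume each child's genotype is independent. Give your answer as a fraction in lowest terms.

81/256

ABO cross AB × AB → 1/4 A, 1/4 B, 1/2 AB.
So P(type A) = 1/4 per child.
P(not type A) = 3/4 for one child; (3/4)^4 = 81/256.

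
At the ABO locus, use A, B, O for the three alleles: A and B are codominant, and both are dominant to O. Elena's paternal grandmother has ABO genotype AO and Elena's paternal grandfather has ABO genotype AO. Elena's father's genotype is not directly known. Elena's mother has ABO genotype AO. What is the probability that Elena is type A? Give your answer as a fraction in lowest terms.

3/4

Elena's father's ABO genotype from AO × AO: 1/4 AA, 1/2 AO, 1/4 OO.
Crossing each possibility with the mother AO and summing P(type A): 1/4·1 + 1/2·3/4 + 1/4·1/2 = 3/4.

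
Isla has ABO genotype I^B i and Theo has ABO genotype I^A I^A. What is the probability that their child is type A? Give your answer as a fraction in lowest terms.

ABO cross I^B i × I^A I^A → offspring phenotypes: 1/2 A, 1/2 AB.
So P(type A) = 1/2.

1/2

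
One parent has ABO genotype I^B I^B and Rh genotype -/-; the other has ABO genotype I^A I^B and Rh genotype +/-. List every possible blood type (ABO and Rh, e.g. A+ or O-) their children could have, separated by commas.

B+, B-, AB+, AB-

Gametes from I^B I^B × I^A I^B give offspring ABO genotypes I^A I^B, I^B I^B, i.e. phenotypes B, AB.
Rh cross -/- × +/- → phenotypes Rh+, Rh-.
Combining independently: B+, B-, AB+, AB-.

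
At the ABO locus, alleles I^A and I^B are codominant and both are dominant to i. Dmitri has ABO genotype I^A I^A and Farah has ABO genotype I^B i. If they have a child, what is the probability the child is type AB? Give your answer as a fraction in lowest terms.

ABO cross I^A I^A × I^B i → offspring phenotypes: 1/2 A, 1/2 AB.
So P(type AB) = 1/2.

1/2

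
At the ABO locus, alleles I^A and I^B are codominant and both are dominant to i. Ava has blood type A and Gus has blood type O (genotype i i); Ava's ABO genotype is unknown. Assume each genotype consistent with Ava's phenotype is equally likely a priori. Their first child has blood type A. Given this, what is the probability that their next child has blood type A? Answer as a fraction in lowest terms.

Possible genotypes: Ava ∈ {I^A I^A, I^A i}; Gus ∈ {i i}.
Weight each parental genotype pair by prior × P(type-A child):
  I^A I^A × i i: posterior weight 2/3; P(next child type A) = 1.
  I^A i × i i: posterior weight 1/3; P(next child type A) = 1/2.
Weighted sum = 5/6.

5/6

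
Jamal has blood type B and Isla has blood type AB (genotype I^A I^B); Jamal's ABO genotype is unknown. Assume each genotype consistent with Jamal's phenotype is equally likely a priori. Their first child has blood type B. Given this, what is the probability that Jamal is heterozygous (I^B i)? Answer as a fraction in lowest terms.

1/2

Possible genotypes: Jamal ∈ {I^B I^B, I^B i}; Isla ∈ {I^A I^B}.
Weight each parental genotype pair by prior × P(type-B child):
  I^B I^B × I^A I^B: posterior weight 1/2.
  I^B i × I^A I^B: posterior weight 1/2.
Sum the posterior weight over pairs where Jamal is I^B i: 1/2.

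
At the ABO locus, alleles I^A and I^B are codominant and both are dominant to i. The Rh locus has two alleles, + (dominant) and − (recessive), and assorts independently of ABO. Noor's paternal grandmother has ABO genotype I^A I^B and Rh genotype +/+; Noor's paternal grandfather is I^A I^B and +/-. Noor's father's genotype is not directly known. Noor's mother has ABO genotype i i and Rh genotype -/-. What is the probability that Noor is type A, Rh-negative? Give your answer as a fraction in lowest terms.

Noor's father's ABO genotype from I^A I^B × I^A I^B: 1/4 I^A I^A, 1/2 I^A I^B, 1/4 I^B I^B.
Crossing each possibility with the mother i i and summing P(type A): 1/4·1 + 1/2·1/2 + 1/4·0 = 1/2.
Similarly for Rh via the father's Rh distribution: P(Rh-) = 1/4.
Independent loci: 1/2 × 1/4 = 1/8.

1/8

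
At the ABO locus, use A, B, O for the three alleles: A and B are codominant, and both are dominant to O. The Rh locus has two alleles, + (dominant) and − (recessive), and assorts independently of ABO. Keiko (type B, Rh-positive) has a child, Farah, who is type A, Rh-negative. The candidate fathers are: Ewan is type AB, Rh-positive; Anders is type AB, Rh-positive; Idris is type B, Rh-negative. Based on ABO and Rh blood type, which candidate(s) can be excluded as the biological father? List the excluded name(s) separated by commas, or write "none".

Idris

A candidate is excluded only if no genotype consistent with his phenotype could produce a type A, Rh-negative child with a type B, Rh-positive mother.
Idris (type B, Rh-): no genotype consistent with that phenotype can produce a type-A Rh- child with a type-B mother.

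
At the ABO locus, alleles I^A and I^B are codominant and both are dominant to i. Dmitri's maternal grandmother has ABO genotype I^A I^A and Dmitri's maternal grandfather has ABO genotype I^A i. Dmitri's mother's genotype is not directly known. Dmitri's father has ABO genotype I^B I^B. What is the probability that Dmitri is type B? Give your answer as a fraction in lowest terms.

1/4

Dmitri's mother's ABO genotype from I^A I^A × I^A i: 1/2 I^A I^A, 1/2 I^A i.
Crossing each possibility with the father I^B I^B and summing P(type B): 1/2·0 + 1/2·1/2 = 1/4.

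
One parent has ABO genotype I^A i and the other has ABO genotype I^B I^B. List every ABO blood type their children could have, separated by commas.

Gametes from I^A i × I^B I^B give offspring ABO genotypes I^A I^B, I^B i, i.e. phenotypes B, AB.

B, AB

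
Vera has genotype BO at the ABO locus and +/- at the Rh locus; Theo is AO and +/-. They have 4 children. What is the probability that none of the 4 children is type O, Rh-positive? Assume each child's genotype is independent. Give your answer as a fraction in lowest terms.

28561/65536

ABO cross BO × AO → 1/4 O, 1/4 A, 1/4 B, 1/4 AB.
Rh cross +/- × +/- → 3/4 Rh+, 1/4 Rh-; so P(type O, Rh-positive) = 1/4 × 3/4 = 3/16 per child.
P(not type O, Rh-positive) = 13/16 for one child; (13/16)^4 = 28561/65536.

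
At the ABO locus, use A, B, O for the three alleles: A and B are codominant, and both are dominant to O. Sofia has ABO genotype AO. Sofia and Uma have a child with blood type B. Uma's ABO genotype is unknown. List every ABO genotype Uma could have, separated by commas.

AB, BB, BO

For each candidate genotype of Uma, check whether crossing it with AO can produce every observed child phenotype.
  AA → possible child types {A} ✗
  AB → possible child types {A, B, AB} ✓
  AO → possible child types {O, A} ✗
  BB → possible child types {B, AB} ✓
  BO → possible child types {O, A, B, AB} ✓
  OO → possible child types {O, A} ✗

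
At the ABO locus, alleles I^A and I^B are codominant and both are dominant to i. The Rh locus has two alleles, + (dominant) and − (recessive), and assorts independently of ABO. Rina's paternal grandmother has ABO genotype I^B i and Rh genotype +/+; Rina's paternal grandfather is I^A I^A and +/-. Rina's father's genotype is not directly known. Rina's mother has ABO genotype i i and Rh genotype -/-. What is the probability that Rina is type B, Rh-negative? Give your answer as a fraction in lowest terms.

1/16

Rina's father's ABO genotype from I^B i × I^A I^A: 1/2 I^A I^B, 1/2 I^A i.
Crossing each possibility with the mother i i and summing P(type B): 1/2·1/2 + 1/2·0 = 1/4.
Similarly for Rh via the father's Rh distribution: P(Rh-) = 1/4.
Independent loci: 1/4 × 1/4 = 1/16.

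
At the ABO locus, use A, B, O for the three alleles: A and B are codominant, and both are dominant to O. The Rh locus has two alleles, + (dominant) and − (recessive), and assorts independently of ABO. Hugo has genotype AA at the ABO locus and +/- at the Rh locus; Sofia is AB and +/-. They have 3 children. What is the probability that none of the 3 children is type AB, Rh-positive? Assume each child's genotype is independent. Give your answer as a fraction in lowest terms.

ABO cross AA × AB → 1/2 A, 1/2 AB.
Rh cross +/- × +/- → 3/4 Rh+, 1/4 Rh-; so P(type AB, Rh-positive) = 1/2 × 3/4 = 3/8 per child.
P(not type AB, Rh-positive) = 5/8 for one child; (5/8)^3 = 125/512.

125/512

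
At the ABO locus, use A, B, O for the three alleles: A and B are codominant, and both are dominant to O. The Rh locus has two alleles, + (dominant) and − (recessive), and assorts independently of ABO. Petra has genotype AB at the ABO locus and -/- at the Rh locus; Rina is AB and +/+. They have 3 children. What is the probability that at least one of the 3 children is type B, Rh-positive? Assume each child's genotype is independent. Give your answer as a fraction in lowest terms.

ABO cross AB × AB → 1/4 A, 1/4 B, 1/2 AB.
Rh cross -/- × +/+ → 1 Rh+; so P(type B, Rh-positive) = 1/4 × 1 = 1/4 per child.
P(none) = (3/4)^3 = 27/64; P(at least one) = 1 − 27/64 = 37/64.

37/64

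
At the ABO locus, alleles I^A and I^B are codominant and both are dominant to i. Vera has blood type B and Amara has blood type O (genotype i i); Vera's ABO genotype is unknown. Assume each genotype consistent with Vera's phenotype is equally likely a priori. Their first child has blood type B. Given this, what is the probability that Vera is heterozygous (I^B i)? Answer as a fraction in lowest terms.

1/3

Possible genotypes: Vera ∈ {I^B I^B, I^B i}; Amara ∈ {i i}.
Weight each parental genotype pair by prior × P(type-B child):
  I^B I^B × i i: posterior weight 2/3.
  I^B i × i i: posterior weight 1/3.
Sum the posterior weight over pairs where Vera is I^B i: 1/3.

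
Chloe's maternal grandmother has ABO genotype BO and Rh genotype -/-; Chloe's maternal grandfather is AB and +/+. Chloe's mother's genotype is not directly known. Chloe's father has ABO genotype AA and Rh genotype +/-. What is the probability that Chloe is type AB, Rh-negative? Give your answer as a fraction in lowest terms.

1/8

Chloe's mother's ABO genotype from BO × AB: 1/4 AB, 1/4 AO, 1/4 BB, 1/4 BO.
Crossing each possibility with the father AA and summing P(type AB): 1/4·1/2 + 1/4·0 + 1/4·1 + 1/4·1/2 = 1/2.
Similarly for Rh via the mother's Rh distribution: P(Rh-) = 1/4.
Independent loci: 1/2 × 1/4 = 1/8.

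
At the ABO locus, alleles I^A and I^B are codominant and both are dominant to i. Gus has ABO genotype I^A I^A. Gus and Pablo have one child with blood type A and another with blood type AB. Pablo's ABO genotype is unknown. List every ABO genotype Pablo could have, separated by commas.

I^A I^B, I^B i

For each candidate genotype of Pablo, check whether crossing it with I^A I^A can produce every observed child phenotype.
  I^A I^A → possible child types {A} ✗
  I^A I^B → possible child types {A, AB} ✓
  I^A i → possible child types {A} ✗
  I^B I^B → possible child types {AB} ✗
  I^B i → possible child types {A, AB} ✓
  i i → possible child types {A} ✗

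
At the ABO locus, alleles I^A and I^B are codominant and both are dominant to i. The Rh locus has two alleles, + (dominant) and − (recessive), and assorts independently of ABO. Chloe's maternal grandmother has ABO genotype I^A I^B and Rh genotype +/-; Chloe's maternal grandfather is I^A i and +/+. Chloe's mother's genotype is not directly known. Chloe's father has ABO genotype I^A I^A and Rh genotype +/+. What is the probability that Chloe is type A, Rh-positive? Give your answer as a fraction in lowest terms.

3/4

Chloe's mother's ABO genotype from I^A I^B × I^A i: 1/4 I^A I^A, 1/4 I^A I^B, 1/4 I^A i, 1/4 I^B i.
Crossing each possibility with the father I^A I^A and summing P(type A): 1/4·1 + 1/4·1/2 + 1/4·1 + 1/4·1/2 = 3/4.
Similarly for Rh via the mother's Rh distribution: P(Rh+) = 1.
Independent loci: 3/4 × 1 = 3/4.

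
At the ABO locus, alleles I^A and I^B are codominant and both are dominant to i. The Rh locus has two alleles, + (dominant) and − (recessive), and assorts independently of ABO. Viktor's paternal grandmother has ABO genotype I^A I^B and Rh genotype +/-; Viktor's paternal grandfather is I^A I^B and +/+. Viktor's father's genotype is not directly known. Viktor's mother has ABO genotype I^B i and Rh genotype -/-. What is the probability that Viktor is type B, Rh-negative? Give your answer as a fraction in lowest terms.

1/8

Viktor's father's ABO genotype from I^A I^B × I^A I^B: 1/4 I^A I^A, 1/2 I^A I^B, 1/4 I^B I^B.
Crossing each possibility with the mother I^B i and summing P(type B): 1/4·0 + 1/2·1/2 + 1/4·1 = 1/2.
Similarly for Rh via the father's Rh distribution: P(Rh-) = 1/4.
Independent loci: 1/2 × 1/4 = 1/8.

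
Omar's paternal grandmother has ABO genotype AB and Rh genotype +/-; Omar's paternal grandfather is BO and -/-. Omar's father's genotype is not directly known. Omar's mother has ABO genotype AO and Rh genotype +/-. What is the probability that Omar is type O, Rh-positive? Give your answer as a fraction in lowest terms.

Omar's father's ABO genotype from AB × BO: 1/4 AB, 1/4 AO, 1/4 BB, 1/4 BO.
Crossing each possibility with the mother AO and summing P(type O): 1/4·0 + 1/4·1/4 + 1/4·0 + 1/4·1/4 = 1/8.
Similarly for Rh via the father's Rh distribution: P(Rh+) = 5/8.
Independent loci: 1/8 × 5/8 = 5/64.

5/64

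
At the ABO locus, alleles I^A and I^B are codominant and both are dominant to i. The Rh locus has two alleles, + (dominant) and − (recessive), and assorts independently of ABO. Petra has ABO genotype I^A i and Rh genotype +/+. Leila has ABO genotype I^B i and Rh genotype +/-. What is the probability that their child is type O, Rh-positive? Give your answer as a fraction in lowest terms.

1/4

ABO cross I^A i × I^B i → offspring phenotypes: 1/4 O, 1/4 A, 1/4 B, 1/4 AB.
Rh cross +/+ × +/- → 1 Rh+.
Independent loci: P(type O, Rh-positive) = 1/4 × 1 = 1/4.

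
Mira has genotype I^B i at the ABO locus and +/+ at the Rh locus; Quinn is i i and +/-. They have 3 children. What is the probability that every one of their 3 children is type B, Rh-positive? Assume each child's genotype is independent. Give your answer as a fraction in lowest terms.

ABO cross I^B i × i i → 1/2 O, 1/2 B.
Rh cross +/+ × +/- → 1 Rh+; so P(type B, Rh-positive) = 1/2 × 1 = 1/2 per child.
All 3 independent: (1/2)^3 = 1/8.

1/8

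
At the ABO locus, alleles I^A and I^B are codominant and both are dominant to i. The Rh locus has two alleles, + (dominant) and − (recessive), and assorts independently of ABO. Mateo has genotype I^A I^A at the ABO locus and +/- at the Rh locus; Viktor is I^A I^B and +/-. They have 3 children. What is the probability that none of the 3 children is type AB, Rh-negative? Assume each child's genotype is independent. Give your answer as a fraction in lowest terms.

ABO cross I^A I^A × I^A I^B → 1/2 A, 1/2 AB.
Rh cross +/- × +/- → 3/4 Rh+, 1/4 Rh-; so P(type AB, Rh-negative) = 1/2 × 1/4 = 1/8 per child.
P(not type AB, Rh-negative) = 7/8 for one child; (7/8)^3 = 343/512.

343/512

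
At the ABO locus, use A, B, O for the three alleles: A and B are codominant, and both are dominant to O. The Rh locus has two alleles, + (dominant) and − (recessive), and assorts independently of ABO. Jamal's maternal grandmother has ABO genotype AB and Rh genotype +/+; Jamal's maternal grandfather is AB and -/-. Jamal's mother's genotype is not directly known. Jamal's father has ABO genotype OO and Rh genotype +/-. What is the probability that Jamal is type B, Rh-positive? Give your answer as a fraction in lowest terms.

Jamal's mother's ABO genotype from AB × AB: 1/4 AA, 1/2 AB, 1/4 BB.
Crossing each possibility with the father OO and summing P(type B): 1/4·0 + 1/2·1/2 + 1/4·1 = 1/2.
Similarly for Rh via the mother's Rh distribution: P(Rh+) = 3/4.
Independent loci: 1/2 × 3/4 = 3/8.

3/8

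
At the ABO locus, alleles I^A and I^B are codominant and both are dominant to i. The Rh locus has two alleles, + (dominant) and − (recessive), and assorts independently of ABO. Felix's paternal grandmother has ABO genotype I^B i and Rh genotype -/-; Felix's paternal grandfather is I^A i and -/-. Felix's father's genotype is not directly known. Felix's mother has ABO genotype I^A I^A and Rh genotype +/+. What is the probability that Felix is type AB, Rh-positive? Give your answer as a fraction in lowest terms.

1/4

Felix's father's ABO genotype from I^B i × I^A i: 1/4 I^A I^B, 1/4 I^A i, 1/4 I^B i, 1/4 i i.
Crossing each possibility with the mother I^A I^A and summing P(type AB): 1/4·1/2 + 1/4·0 + 1/4·1/2 + 1/4·0 = 1/4.
Similarly for Rh via the father's Rh distribution: P(Rh+) = 1.
Independent loci: 1/4 × 1 = 1/4.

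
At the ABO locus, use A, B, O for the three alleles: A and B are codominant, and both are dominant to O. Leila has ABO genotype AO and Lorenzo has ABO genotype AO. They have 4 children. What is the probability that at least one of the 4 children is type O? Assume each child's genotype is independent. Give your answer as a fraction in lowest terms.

175/256

ABO cross AO × AO → 1/4 O, 3/4 A.
So P(type O) = 1/4 per child.
P(none) = (3/4)^4 = 81/256; P(at least one) = 1 − 81/256 = 175/256.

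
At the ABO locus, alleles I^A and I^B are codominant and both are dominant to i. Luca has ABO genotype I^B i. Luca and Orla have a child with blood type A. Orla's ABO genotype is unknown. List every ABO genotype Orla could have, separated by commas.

I^A I^A, I^A I^B, I^A i

For each candidate genotype of Orla, check whether crossing it with I^B i can produce every observed child phenotype.
  I^A I^A → possible child types {A, AB} ✓
  I^A I^B → possible child types {A, B, AB} ✓
  I^A i → possible child types {O, A, B, AB} ✓
  I^B I^B → possible child types {B} ✗
  I^B i → possible child types {O, B} ✗
  i i → possible child types {O, B} ✗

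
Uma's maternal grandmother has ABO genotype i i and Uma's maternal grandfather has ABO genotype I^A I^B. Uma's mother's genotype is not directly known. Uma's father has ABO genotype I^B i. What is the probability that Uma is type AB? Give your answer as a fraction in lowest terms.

1/8

Uma's mother's ABO genotype from i i × I^A I^B: 1/2 I^A i, 1/2 I^B i.
Crossing each possibility with the father I^B i and summing P(type AB): 1/2·1/4 + 1/2·0 = 1/8.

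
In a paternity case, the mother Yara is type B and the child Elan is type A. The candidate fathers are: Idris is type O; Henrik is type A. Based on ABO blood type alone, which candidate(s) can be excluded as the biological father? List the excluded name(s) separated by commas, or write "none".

A candidate is excluded only if no genotype consistent with his phenotype could produce a type A child with a type B mother.
Idris (type O): no genotype consistent with that phenotype can produce a type-A child with a type-B mother.

Idris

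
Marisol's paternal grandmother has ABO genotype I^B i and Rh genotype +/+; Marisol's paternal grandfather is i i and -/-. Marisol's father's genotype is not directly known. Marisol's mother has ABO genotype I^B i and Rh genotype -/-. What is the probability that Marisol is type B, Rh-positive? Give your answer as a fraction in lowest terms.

5/16

Marisol's father's ABO genotype from I^B i × i i: 1/2 I^B i, 1/2 i i.
Crossing each possibility with the mother I^B i and summing P(type B): 1/2·3/4 + 1/2·1/2 = 5/8.
Similarly for Rh via the father's Rh distribution: P(Rh+) = 1/2.
Independent loci: 5/8 × 1/2 = 5/16.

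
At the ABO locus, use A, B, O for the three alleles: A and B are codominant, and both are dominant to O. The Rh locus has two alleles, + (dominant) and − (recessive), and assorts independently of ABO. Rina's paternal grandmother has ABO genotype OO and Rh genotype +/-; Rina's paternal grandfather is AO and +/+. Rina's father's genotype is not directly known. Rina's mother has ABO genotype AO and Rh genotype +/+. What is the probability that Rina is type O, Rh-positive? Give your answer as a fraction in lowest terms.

Rina's father's ABO genotype from OO × AO: 1/2 AO, 1/2 OO.
Crossing each possibility with the mother AO and summing P(type O): 1/2·1/4 + 1/2·1/2 = 3/8.
Similarly for Rh via the father's Rh distribution: P(Rh+) = 1.
Independent loci: 3/8 × 1 = 3/8.

3/8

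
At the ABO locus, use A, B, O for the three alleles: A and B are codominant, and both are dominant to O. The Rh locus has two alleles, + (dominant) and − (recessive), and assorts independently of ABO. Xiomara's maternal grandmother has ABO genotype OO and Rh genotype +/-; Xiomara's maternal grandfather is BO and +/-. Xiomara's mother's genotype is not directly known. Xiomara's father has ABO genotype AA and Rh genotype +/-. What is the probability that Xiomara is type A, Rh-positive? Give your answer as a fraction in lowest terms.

9/16

Xiomara's mother's ABO genotype from OO × BO: 1/2 BO, 1/2 OO.
Crossing each possibility with the father AA and summing P(type A): 1/2·1/2 + 1/2·1 = 3/4.
Similarly for Rh via the mother's Rh distribution: P(Rh+) = 3/4.
Independent loci: 3/4 × 3/4 = 9/16.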